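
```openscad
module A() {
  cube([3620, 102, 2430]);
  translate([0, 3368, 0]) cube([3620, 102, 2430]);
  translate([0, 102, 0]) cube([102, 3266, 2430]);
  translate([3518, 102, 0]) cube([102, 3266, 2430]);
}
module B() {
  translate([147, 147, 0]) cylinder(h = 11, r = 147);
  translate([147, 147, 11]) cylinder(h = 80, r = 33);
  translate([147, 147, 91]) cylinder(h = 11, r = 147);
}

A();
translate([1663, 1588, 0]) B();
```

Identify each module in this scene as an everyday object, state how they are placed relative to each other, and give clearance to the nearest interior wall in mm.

Clearances: x = 1561, y = 1486; minimum 1486 mm.

A is a house frame. B is a spool. The spool sits inside the house frame, centred. The clearance to the nearest interior wall is 1486 mm.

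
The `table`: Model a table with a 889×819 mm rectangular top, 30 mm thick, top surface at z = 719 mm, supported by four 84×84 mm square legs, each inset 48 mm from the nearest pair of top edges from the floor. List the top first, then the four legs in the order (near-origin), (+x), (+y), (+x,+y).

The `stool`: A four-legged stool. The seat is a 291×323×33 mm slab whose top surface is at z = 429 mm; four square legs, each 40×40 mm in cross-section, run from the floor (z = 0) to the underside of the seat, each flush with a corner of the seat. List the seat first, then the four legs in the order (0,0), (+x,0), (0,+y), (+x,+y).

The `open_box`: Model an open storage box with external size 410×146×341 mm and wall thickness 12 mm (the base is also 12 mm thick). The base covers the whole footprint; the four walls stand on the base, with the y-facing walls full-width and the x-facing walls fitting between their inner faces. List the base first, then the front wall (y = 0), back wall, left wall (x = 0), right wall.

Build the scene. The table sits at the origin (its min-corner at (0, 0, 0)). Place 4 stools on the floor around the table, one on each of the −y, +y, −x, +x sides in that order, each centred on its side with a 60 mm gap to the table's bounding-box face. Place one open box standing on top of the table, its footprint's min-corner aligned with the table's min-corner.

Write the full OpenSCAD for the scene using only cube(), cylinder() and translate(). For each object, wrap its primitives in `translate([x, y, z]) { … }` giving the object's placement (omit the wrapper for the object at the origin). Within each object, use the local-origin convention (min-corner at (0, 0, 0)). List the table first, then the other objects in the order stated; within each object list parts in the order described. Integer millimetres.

translate([0, 0, 689]) cube([889, 819, 30]);
translate([48, 48, 0]) cube([84, 84, 689]);
translate([757, 48, 0]) cube([84, 84, 689]);
translate([48, 687, 0]) cube([84, 84, 689]);
translate([757, 687, 0]) cube([84, 84, 689]);
translate([299, -383, 0]) {
  translate([0, 0, 396]) cube([291, 323, 33]);
  cube([40, 40, 396]);
  translate([251, 0, 0]) cube([40, 40, 396]);
  translate([0, 283, 0]) cube([40, 40, 396]);
  translate([251, 283, 0]) cube([40, 40, 396]);
}
translate([299, 879, 0]) {
  translate([0, 0, 396]) cube([291, 323, 33]);
  cube([40, 40, 396]);
  translate([251, 0, 0]) cube([40, 40, 396]);
  translate([0, 283, 0]) cube([40, 40, 396]);
  translate([251, 283, 0]) cube([40, 40, 396]);
}
translate([-351, 248, 0]) {
  translate([0, 0, 396]) cube([291, 323, 33]);
  cube([40, 40, 396]);
  translate([251, 0, 0]) cube([40, 40, 396]);
  translate([0, 283, 0]) cube([40, 40, 396]);
  translate([251, 283, 0]) cube([40, 40, 396]);
}
translate([949, 248, 0]) {
  translate([0, 0, 396]) cube([291, 323, 33]);
  cube([40, 40, 396]);
  translate([251, 0, 0]) cube([40, 40, 396]);
  translate([0, 283, 0]) cube([40, 40, 396]);
  translate([251, 283, 0]) cube([40, 40, 396]);
}
translate([0, 0, 719]) {
  cube([410, 146, 12]);
  translate([0, 0, 12]) cube([410, 12, 329]);
  translate([0, 134, 12]) cube([410, 12, 329]);
  translate([0, 12, 12]) cube([12, 122, 329]);
  translate([398, 12, 12]) cube([12, 122, 329]);
}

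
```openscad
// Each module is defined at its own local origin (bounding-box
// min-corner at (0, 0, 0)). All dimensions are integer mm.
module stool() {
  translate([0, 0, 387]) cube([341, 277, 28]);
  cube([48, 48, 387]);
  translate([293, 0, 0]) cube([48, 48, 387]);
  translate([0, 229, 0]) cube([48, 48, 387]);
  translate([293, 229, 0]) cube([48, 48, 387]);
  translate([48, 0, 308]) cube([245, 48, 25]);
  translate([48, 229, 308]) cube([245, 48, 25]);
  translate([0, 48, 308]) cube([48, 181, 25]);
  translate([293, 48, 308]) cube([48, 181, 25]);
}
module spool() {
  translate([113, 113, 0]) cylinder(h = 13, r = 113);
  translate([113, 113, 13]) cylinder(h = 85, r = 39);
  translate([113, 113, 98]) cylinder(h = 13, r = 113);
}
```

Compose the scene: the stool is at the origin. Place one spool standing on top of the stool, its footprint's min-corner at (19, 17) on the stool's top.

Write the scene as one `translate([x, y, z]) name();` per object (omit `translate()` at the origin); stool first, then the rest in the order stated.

stool();
translate([19, 17, 415]) spool();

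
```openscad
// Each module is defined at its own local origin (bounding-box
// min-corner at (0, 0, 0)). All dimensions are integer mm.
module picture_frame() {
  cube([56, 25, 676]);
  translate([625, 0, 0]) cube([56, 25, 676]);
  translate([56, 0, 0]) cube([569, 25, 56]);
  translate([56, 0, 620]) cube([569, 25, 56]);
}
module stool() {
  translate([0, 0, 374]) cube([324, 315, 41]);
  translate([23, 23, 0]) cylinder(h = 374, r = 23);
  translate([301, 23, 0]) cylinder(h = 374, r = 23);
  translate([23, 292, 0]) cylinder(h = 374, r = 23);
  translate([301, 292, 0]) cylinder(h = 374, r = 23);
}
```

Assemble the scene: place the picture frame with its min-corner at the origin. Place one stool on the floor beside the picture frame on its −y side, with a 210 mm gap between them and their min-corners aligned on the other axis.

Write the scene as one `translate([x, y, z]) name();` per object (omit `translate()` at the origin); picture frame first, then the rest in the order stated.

picture_frame();
translate([0, -525, 0]) stool();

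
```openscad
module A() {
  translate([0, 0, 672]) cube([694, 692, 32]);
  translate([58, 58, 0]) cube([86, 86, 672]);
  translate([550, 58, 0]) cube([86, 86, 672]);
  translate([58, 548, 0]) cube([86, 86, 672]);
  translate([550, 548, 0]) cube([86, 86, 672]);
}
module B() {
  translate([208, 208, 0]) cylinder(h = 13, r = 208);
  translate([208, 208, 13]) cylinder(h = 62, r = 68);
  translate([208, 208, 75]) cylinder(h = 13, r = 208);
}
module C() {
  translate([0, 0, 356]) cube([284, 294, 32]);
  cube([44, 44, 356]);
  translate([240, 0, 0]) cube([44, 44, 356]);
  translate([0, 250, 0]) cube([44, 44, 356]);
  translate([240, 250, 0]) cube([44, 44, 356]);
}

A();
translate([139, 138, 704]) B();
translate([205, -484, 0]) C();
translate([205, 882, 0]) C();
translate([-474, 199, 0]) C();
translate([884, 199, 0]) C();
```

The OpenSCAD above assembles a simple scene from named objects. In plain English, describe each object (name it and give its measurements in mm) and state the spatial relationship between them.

A is a table with a 694×692 mm rectangular top, 32 mm thick, top surface at z = 704 mm, supported by four 86×86 mm square legs, each inset 58 mm from the nearest pair of top edges, running from the floor.

B is a spool: two coaxial disc flanges of radius 208 mm and thickness 13 mm, joined by a core cylinder of radius 68 mm and height 62 mm. The lower flange rests on z = 0 and the three cylinders share a vertical axis.

C is a four-legged stool. The seat is 284×294 mm, 32 mm thick, top at z = 388 mm. It stands on four square legs, each 44×44 mm in cross-section, from z = 0 to the seat underside, each flush with a corner of the seat.

The spool is on top of the table, centred. Four stools sit around the table at the −y, +y, −x, +x sides.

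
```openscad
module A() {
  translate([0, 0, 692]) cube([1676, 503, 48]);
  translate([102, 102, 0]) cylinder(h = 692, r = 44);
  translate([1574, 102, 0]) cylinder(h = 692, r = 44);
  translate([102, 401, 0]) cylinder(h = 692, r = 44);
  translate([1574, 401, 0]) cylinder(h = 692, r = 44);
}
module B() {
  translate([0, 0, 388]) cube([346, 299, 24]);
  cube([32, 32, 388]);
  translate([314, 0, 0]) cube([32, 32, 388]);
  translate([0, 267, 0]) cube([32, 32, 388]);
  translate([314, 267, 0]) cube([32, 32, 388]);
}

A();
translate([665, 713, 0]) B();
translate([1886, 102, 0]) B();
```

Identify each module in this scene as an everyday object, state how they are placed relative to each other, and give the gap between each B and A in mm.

Each stool's nearest face is 210 mm from the table's bounding box.

A is a table. B is a stool. Two stools sit around the table at the +y, +x sides. The gap between each stool and the table is 210 mm.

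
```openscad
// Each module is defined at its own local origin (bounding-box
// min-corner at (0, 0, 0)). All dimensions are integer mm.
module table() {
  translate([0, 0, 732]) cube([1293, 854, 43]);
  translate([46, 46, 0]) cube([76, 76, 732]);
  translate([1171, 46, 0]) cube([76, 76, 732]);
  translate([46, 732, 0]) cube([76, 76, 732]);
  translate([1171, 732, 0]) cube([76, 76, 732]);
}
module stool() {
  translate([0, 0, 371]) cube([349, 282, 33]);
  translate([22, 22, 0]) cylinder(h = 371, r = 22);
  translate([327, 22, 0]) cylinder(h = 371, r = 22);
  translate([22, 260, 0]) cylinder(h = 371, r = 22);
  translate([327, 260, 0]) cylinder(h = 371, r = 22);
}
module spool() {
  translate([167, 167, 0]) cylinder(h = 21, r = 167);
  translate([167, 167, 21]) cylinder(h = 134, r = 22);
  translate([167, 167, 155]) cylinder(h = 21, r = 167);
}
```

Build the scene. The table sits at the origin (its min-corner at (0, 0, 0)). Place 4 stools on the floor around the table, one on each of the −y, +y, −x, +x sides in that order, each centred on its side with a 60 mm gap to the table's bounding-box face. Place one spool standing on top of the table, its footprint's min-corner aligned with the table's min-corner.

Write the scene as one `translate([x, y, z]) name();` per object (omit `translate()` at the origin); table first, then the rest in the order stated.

table();
translate([472, -342, 0]) stool();
translate([472, 914, 0]) stool();
translate([-409, 286, 0]) stool();
translate([1353, 286, 0]) stool();
translate([0, 0, 775]) spool();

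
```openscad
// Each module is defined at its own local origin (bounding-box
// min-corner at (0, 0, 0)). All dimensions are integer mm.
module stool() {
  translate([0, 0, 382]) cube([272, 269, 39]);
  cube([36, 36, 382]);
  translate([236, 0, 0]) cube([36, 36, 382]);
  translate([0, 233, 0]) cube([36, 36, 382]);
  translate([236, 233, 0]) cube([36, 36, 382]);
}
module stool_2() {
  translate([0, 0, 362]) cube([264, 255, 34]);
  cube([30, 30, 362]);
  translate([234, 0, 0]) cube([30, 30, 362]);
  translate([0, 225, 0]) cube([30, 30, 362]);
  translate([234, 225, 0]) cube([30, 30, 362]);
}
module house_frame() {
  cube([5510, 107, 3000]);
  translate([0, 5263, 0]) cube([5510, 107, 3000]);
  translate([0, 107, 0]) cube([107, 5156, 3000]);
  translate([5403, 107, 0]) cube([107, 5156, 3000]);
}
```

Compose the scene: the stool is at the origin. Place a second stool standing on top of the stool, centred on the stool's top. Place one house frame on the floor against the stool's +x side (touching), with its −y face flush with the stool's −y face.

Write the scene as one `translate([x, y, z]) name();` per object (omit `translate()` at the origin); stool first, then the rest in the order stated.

stool();
translate([4, 7, 421]) stool_2();
translate([272, 0, 0]) house_frame();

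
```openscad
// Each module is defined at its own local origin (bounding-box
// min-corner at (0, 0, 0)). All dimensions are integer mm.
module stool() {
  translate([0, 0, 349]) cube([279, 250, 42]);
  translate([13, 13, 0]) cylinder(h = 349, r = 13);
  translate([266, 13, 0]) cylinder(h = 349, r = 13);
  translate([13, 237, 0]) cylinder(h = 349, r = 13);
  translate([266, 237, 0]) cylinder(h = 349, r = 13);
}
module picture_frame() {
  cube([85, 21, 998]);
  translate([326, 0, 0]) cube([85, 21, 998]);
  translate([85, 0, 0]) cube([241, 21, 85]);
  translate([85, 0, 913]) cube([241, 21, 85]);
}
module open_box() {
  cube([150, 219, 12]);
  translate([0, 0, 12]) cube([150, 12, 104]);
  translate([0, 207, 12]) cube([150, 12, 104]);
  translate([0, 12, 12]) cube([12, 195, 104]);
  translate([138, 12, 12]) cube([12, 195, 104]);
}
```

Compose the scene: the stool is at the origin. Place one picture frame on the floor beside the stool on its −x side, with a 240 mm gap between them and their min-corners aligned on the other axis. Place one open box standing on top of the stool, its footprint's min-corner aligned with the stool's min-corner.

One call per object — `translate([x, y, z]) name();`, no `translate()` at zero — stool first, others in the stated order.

stool();
translate([-651, 0, 0]) picture_frame();
translate([0, 0, 391]) open_box();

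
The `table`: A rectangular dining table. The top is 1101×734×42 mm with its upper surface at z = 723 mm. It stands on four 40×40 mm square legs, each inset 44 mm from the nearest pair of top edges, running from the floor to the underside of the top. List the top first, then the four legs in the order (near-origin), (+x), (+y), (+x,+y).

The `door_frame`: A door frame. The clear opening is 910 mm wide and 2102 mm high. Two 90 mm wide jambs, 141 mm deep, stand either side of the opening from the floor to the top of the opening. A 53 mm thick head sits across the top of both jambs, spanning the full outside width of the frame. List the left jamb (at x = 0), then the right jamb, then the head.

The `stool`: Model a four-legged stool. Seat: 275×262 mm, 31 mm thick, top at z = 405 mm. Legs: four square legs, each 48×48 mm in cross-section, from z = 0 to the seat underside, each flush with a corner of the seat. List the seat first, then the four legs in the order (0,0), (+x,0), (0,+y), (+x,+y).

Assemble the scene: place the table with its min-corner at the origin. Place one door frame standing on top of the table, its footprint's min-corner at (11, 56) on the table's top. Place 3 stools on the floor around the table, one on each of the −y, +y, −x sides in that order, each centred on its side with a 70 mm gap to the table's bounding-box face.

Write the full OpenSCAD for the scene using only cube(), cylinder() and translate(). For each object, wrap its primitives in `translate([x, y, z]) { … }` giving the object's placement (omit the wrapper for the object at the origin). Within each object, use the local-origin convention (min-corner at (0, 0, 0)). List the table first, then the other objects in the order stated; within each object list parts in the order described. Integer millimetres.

translate([0, 0, 681]) cube([1101, 734, 42]);
translate([44, 44, 0]) cube([40, 40, 681]);
translate([1017, 44, 0]) cube([40, 40, 681]);
translate([44, 650, 0]) cube([40, 40, 681]);
translate([1017, 650, 0]) cube([40, 40, 681]);
translate([11, 56, 723]) {
  cube([90, 141, 2102]);
  translate([1000, 0, 0]) cube([90, 141, 2102]);
  translate([0, 0, 2102]) cube([1090, 141, 53]);
}
translate([413, -332, 0]) {
  translate([0, 0, 374]) cube([275, 262, 31]);
  cube([48, 48, 374]);
  translate([227, 0, 0]) cube([48, 48, 374]);
  translate([0, 214, 0]) cube([48, 48, 374]);
  translate([227, 214, 0]) cube([48, 48, 374]);
}
translate([413, 804, 0]) {
  translate([0, 0, 374]) cube([275, 262, 31]);
  cube([48, 48, 374]);
  translate([227, 0, 0]) cube([48, 48, 374]);
  translate([0, 214, 0]) cube([48, 48, 374]);
  translate([227, 214, 0]) cube([48, 48, 374]);
}
translate([-345, 236, 0]) {
  translate([0, 0, 374]) cube([275, 262, 31]);
  cube([48, 48, 374]);
  translate([227, 0, 0]) cube([48, 48, 374]);
  translate([0, 214, 0]) cube([48, 48, 374]);
  translate([227, 214, 0]) cube([48, 48, 374]);
}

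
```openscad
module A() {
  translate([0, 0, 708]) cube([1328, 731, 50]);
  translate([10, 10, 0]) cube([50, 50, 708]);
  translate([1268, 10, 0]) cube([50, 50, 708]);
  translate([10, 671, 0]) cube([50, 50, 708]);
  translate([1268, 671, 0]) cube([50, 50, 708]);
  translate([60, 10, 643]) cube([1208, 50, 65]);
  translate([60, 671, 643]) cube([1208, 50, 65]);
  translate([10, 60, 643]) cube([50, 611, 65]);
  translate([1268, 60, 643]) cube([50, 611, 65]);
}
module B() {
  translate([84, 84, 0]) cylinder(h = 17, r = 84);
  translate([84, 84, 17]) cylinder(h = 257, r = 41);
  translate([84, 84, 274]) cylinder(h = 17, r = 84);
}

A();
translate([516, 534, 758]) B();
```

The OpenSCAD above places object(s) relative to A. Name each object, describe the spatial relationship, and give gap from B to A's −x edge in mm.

The spool's min-x is at 516; the table's min-x is 0; gap = 516 mm.

A is a table. B is a spool. The spool is on top of the table. The gap from the spool to the table's −x edge is 516 mm.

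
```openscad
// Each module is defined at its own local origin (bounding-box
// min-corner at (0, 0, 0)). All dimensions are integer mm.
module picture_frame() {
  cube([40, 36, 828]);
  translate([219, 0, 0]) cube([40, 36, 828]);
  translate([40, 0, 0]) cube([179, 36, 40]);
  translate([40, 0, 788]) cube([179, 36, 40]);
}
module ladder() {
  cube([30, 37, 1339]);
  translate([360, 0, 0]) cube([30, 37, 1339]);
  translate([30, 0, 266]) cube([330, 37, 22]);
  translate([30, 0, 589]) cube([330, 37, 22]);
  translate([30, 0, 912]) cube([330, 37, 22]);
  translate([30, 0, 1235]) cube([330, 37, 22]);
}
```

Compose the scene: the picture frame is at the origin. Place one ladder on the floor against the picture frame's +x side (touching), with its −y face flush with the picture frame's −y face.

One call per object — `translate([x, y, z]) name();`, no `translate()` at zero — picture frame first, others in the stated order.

picture_frame();
translate([259, 0, 0]) ladder();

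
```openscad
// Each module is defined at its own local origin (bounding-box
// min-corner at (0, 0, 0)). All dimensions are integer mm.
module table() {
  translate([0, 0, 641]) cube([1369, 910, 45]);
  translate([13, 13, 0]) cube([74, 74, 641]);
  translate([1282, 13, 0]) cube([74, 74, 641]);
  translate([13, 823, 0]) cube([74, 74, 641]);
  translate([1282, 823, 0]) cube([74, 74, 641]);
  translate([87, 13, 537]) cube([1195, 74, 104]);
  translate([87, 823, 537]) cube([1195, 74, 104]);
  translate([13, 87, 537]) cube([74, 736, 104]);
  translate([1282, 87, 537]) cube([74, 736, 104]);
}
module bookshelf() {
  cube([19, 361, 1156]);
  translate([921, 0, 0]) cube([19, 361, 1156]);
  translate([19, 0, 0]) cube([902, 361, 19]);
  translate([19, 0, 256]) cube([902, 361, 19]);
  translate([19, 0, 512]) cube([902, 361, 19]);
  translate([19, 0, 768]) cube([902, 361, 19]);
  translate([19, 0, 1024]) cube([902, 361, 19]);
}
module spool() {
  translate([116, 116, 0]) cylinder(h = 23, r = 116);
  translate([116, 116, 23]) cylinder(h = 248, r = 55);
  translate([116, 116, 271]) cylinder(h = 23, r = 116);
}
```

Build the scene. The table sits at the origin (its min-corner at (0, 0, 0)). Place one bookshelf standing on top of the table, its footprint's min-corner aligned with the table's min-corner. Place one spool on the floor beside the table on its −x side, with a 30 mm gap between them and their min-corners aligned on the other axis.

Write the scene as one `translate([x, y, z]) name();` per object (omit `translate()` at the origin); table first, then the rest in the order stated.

table();
translate([0, 0, 686]) bookshelf();
translate([-262, 0, 0]) spool();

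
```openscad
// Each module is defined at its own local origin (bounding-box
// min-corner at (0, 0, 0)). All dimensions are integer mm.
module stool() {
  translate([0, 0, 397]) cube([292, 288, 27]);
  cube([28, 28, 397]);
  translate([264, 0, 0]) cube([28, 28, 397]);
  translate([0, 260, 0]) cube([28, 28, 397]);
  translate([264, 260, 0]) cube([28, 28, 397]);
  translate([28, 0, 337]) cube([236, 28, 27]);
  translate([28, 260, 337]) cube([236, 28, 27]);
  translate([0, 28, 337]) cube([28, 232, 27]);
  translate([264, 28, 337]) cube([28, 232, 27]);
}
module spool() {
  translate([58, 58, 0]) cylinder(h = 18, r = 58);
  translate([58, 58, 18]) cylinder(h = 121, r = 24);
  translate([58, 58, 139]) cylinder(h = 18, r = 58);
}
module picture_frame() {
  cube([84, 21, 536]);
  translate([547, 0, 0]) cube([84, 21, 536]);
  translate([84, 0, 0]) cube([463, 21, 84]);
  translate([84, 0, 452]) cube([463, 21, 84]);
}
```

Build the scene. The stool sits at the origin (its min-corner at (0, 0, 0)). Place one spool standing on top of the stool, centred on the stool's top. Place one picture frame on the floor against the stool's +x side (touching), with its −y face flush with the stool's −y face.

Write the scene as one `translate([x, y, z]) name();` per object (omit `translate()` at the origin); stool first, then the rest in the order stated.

stool();
translate([88, 86, 424]) spool();
translate([292, 0, 0]) picture_frame();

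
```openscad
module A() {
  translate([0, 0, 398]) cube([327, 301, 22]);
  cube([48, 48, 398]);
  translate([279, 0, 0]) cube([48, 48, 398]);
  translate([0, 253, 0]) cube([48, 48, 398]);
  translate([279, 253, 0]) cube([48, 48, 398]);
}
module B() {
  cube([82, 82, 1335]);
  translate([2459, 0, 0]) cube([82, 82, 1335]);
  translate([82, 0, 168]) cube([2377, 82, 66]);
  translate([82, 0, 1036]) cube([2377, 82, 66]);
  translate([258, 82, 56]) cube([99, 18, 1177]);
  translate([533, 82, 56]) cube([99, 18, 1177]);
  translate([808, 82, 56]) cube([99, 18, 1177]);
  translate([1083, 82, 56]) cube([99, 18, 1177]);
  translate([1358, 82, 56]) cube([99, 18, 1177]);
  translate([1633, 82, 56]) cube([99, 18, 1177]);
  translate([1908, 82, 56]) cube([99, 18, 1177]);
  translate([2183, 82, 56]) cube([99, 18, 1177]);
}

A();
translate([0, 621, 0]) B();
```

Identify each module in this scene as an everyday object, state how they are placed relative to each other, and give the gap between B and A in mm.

The fence section's nearest face is 320 mm from the stool's +y face.

A is a stool. B is a fence section. The fence section is on the floor beside the stool on its +y side. The gap between the fence section and the stool is 320 mm.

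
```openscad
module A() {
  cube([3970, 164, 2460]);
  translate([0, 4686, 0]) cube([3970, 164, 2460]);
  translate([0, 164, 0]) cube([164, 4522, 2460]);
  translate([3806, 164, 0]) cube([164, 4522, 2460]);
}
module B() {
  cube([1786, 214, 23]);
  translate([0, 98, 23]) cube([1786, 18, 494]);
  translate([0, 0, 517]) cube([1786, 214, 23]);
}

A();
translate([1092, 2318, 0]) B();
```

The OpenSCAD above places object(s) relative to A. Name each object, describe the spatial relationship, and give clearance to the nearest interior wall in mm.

A is a house frame. B is an I-beam. The I-beam sits inside the house frame, centred. The clearance to the nearest interior wall is 928 mm.

Clearances: x = 928, y = 2154; minimum 928 mm.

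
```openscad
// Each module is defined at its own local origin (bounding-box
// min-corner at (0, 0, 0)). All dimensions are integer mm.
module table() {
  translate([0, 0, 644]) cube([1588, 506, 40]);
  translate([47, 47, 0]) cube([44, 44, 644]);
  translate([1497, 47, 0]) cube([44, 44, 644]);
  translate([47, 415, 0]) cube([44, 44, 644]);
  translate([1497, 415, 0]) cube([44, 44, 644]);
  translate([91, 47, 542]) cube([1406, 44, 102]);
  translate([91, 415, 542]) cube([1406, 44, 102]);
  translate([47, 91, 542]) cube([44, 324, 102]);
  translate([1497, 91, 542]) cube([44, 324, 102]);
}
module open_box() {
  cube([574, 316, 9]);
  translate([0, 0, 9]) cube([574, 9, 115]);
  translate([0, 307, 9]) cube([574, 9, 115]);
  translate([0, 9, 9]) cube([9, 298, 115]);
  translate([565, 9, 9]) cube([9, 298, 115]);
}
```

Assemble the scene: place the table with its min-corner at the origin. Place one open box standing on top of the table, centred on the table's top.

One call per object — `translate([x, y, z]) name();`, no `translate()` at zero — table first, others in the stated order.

table();
translate([507, 95, 684]) open_box();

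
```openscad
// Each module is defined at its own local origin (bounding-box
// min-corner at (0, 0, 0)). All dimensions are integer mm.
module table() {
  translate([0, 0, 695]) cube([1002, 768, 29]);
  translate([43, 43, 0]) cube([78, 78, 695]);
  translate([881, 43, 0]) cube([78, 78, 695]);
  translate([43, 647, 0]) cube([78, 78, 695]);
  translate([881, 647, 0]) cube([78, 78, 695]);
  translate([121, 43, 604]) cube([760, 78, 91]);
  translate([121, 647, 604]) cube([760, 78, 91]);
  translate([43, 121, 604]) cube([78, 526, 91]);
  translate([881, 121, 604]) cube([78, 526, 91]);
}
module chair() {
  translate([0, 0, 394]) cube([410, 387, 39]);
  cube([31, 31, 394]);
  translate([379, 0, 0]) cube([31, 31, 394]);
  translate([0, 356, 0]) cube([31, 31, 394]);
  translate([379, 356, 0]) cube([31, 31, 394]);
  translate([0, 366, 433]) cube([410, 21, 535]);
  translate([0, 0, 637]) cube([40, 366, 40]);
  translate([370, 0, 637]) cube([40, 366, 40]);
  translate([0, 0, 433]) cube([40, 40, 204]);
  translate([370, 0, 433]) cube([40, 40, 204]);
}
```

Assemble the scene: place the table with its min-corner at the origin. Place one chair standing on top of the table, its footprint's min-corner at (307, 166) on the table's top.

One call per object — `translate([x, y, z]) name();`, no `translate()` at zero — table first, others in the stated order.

table();
translate([307, 166, 724]) chair();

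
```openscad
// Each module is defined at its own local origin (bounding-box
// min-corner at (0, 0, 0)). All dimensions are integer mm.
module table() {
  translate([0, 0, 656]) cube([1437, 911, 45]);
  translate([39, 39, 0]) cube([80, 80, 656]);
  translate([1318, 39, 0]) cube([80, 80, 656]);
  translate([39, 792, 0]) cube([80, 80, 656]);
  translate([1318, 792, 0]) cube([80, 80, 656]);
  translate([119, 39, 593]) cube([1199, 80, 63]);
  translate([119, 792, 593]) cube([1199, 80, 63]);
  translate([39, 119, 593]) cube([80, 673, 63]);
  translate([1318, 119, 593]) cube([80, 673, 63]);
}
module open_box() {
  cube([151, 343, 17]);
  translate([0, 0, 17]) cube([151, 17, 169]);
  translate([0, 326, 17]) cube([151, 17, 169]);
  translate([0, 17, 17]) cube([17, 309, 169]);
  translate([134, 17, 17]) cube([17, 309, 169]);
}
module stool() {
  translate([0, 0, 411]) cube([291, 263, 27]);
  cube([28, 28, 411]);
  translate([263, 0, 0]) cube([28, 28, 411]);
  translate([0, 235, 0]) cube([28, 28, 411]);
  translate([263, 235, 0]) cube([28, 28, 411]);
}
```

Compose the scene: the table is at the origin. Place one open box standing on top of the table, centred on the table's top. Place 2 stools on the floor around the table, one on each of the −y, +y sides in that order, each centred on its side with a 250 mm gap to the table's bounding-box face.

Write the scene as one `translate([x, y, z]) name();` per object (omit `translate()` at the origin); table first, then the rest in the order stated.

table();
translate([643, 284, 701]) open_box();
translate([573, -513, 0]) stool();
translate([573, 1161, 0]) stool();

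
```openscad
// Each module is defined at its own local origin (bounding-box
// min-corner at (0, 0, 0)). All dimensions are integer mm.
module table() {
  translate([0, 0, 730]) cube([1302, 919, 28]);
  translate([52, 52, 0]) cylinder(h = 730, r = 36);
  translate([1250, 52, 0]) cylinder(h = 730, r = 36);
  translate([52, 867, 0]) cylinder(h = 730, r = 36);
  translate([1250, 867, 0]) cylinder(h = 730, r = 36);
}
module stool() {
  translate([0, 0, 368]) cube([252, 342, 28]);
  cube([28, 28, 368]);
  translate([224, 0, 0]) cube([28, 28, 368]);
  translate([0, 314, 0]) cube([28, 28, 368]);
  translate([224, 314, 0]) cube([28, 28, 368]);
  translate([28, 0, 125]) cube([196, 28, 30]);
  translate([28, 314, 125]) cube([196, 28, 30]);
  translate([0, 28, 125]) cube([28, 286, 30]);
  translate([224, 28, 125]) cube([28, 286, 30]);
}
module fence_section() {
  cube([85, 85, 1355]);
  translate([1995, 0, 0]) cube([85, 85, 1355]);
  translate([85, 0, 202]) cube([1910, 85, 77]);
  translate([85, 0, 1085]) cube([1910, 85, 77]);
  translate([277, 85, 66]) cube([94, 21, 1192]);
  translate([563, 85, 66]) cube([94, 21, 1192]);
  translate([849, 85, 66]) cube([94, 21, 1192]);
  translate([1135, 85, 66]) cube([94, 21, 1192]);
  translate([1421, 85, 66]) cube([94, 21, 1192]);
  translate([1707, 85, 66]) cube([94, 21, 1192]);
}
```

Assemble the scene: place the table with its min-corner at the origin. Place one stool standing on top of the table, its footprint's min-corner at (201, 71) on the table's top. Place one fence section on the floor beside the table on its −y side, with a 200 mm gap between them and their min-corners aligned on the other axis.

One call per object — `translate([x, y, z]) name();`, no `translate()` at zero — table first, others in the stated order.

table();
translate([201, 71, 758]) stool();
translate([0, -306, 0]) fence_section();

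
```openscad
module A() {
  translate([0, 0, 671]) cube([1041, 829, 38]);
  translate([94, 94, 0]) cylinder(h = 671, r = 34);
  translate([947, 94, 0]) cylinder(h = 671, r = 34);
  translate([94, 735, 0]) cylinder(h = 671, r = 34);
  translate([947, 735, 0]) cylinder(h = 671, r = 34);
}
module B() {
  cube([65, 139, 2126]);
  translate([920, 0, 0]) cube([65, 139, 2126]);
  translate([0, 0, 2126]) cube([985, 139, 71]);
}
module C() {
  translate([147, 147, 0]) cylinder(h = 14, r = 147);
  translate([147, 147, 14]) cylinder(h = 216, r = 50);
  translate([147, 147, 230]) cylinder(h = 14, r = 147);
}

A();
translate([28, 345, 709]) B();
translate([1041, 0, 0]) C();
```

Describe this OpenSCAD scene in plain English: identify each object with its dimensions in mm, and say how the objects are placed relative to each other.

A is a table with a 1041×829 mm rectangular top, 38 mm thick, top surface at z = 709 mm, supported by four round legs of 68 mm diameter, each leg's bounding box inset 60 mm from the nearest pair of top edges, running from the floor.

B is a rectangular door frame: two vertical jambs of 65×139 mm section, 2126 mm tall, with a clear opening 855 mm wide between their inner faces. A header 71 mm tall and 139 mm deep lies on top of the jambs and spans the full outside width.

C is a spool: two coaxial disc flanges of radius 147 mm and thickness 14 mm, joined by a core cylinder of radius 50 mm and height 216 mm. The lower flange rests on z = 0 and the three cylinders share a vertical axis.

The door frame is on top of the table, centred. The spool is against the table's +x side, with their −y faces flush.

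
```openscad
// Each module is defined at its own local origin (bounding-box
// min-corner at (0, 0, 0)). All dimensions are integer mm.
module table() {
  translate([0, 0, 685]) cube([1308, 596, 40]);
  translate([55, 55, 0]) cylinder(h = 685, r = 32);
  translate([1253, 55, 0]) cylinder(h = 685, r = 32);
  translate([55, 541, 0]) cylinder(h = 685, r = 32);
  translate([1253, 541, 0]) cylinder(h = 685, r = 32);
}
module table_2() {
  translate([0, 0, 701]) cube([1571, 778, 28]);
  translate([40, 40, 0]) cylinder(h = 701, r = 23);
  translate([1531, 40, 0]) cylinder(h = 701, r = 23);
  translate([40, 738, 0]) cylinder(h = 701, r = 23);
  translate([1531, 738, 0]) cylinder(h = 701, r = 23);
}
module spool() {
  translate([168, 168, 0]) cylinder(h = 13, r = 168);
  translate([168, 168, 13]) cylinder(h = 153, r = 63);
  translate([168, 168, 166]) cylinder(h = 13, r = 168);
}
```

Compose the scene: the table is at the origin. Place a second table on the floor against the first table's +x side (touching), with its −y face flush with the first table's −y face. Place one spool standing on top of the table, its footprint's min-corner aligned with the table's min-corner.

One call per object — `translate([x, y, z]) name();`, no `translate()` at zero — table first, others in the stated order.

table();
translate([1308, 0, 0]) table_2();
translate([0, 0, 725]) spool();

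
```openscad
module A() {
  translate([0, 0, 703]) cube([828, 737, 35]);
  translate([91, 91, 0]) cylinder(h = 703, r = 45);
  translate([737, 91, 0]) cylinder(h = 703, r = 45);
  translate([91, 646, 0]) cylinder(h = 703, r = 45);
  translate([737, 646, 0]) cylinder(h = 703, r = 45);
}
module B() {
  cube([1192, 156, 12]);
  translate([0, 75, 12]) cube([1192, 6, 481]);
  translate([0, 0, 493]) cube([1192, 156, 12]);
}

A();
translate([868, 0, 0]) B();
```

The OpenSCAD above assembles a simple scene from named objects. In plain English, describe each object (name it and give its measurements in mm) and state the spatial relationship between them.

A is a rectangular dining table. The top is 828×737×35 mm with its upper surface at z = 738 mm. It stands on four round legs of 90 mm diameter, each leg's bounding box inset 46 mm from the nearest pair of top edges, running from the floor to the underside of the top.

B is an I-beam lying along x, 1192 mm long. Overall section height 505 mm. Two flanges 156 mm wide (y) and 12 mm thick, one on the floor and one at the top; a web 6 mm thick runs between them, centred on the flange width.

The I-beam is on the floor beside the table on its +x side.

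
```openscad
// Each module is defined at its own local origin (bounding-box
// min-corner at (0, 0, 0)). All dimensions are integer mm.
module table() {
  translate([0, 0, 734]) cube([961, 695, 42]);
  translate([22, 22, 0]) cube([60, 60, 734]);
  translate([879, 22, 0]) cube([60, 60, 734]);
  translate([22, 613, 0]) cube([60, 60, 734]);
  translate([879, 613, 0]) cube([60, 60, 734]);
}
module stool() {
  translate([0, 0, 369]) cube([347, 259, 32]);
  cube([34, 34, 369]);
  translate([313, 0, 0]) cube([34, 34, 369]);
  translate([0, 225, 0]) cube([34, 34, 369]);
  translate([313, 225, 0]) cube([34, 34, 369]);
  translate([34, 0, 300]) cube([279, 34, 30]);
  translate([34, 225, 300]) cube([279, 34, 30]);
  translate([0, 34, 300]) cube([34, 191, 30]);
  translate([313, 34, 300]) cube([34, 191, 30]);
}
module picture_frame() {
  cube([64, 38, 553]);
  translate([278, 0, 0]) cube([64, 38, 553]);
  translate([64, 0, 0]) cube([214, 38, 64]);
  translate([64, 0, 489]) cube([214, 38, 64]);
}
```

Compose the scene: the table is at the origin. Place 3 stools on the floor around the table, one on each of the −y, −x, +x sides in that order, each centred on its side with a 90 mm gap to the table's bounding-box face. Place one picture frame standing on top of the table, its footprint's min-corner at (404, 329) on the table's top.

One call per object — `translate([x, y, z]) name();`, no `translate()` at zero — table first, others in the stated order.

table();
translate([307, -349, 0]) stool();
translate([-437, 218, 0]) stool();
translate([1051, 218, 0]) stool();
translate([404, 329, 776]) picture_frame();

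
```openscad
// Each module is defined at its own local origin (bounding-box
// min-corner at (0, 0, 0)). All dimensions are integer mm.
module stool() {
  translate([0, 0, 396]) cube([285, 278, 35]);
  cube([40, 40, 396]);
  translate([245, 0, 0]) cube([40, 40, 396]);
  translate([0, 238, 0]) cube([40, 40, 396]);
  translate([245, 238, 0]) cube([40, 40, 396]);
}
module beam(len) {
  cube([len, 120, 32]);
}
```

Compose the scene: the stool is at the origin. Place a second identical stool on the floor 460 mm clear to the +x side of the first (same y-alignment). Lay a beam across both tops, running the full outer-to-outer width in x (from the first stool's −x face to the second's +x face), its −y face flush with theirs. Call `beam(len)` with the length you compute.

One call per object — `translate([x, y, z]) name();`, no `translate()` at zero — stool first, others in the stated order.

stool();
translate([745, 0, 0]) stool();
translate([0, 0, 431]) beam(1030);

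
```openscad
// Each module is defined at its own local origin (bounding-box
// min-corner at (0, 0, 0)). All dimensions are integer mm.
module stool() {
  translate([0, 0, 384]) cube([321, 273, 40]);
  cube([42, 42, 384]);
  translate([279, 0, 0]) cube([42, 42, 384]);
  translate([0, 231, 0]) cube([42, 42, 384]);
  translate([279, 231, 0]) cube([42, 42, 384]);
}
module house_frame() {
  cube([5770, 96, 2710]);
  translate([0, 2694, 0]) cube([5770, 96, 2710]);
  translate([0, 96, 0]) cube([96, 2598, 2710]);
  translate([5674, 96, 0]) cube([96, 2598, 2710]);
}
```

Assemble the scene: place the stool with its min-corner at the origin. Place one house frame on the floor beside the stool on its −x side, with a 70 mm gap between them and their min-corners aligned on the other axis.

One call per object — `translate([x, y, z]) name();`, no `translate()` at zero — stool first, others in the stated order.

stool();
translate([-5840, 0, 0]) house_frame();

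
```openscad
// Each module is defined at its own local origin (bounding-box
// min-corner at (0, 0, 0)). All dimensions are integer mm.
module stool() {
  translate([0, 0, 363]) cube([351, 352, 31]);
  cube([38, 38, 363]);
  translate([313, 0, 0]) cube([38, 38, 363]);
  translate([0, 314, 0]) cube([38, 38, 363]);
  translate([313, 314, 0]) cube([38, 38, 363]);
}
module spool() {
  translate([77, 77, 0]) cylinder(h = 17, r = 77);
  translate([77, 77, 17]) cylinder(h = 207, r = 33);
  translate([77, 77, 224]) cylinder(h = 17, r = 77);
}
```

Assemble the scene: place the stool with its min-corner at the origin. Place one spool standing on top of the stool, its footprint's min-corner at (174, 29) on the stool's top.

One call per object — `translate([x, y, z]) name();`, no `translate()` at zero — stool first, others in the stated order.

stool();
translate([174, 29, 394]) spool();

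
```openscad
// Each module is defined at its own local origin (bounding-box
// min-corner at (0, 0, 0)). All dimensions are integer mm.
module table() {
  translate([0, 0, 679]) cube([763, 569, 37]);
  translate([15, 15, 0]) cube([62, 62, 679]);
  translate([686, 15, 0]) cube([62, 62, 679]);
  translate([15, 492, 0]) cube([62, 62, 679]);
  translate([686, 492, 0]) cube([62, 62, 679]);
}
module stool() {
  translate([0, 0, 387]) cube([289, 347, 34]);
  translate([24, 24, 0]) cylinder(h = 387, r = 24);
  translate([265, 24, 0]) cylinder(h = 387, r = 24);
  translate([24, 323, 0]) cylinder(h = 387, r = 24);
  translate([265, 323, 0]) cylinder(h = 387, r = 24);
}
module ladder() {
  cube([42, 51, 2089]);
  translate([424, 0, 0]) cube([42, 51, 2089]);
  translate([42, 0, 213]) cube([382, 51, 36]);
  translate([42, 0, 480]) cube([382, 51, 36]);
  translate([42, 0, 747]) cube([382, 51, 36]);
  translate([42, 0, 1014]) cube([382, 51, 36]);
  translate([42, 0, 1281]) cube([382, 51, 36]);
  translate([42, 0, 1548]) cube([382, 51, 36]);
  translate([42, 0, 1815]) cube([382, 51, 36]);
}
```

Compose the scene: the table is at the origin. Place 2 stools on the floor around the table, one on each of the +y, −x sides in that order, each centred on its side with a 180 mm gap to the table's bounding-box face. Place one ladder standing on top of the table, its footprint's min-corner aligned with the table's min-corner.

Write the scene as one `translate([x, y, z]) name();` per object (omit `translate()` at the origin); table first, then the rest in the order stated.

table();
translate([237, 749, 0]) stool();
translate([-469, 111, 0]) stool();
translate([0, 0, 716]) ladder();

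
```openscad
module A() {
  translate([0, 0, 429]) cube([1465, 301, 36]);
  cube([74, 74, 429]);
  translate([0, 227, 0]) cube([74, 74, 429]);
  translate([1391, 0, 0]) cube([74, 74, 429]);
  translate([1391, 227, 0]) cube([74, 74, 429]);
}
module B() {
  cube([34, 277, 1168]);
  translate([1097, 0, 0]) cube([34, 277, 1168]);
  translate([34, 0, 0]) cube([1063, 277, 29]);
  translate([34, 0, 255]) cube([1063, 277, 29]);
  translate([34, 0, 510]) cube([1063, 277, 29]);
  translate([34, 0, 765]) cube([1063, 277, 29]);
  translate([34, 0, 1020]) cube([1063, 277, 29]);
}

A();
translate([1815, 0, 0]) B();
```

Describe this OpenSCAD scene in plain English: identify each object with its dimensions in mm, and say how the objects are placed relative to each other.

A is a long wooden bench with a 1465 mm (x) × 301 mm (y) seat, 36 mm thick, its top surface 465 mm above the floor. Four 74 mm square legs at the seat corners, flush with the edges, run from z = 0 to the seat underside.

B is a bookshelf 1131 mm wide overall, 277 mm deep and 1168 mm tall. The two sides are 34 mm thick vertical panels. 5 horizontal shelves of 29 mm thickness span between the inner faces of the sides; the lowest shelf sits on the floor and shelves are stacked with a clear vertical gap of 226 mm between each pair.

The bookshelf is on the floor beside the bench on its +x side.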